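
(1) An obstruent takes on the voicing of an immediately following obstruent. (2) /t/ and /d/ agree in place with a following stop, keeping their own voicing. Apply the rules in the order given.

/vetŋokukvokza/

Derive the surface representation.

[vetŋokugvogza]

Rule 1: /k/ before /v/ (voiced) → [g]
Rule 1: /k/ before /z/ (voiced) → [g]
After rule 1: vetŋokugvogza
Rule 2: no segment meets the rule's conditions; no change.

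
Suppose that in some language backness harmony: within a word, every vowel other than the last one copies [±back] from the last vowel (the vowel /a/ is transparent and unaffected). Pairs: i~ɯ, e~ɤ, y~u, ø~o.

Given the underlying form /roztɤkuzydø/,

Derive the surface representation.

[røztekyzydø]

/o/ harmonizes with /ø/ ([-back]) → [ø]
/ɤ/ harmonizes with /ø/ ([-back]) → [e]
/u/ harmonizes with /ø/ ([-back]) → [y]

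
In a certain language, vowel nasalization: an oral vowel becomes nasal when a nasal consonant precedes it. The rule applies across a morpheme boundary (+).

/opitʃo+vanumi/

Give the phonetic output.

/u/ after nasal /n/ → [ũ]
/i/ after nasal /m/ → [ĩ]

[opitʃo+vanũmĩ]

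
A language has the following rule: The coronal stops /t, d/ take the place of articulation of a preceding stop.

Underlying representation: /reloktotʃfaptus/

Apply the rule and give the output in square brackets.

/t/ after /k/ (velar) → [k]
/t/ after /p/ (labial) → [p]

[relokkotʃfappus]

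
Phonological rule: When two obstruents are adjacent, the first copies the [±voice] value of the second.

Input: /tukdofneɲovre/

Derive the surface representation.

[tugdofneɲovre]

/k/ before /d/ (voiced) → [g]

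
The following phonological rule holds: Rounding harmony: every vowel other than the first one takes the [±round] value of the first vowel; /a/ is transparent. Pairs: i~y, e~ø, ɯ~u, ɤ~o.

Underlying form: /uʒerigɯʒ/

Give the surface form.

[uʒøryguʒ]

/e/ harmonizes with /u/ ([+round]) → [ø]
/i/ harmonizes with /u/ ([+round]) → [y]
/ɯ/ harmonizes with /u/ ([+round]) → [u]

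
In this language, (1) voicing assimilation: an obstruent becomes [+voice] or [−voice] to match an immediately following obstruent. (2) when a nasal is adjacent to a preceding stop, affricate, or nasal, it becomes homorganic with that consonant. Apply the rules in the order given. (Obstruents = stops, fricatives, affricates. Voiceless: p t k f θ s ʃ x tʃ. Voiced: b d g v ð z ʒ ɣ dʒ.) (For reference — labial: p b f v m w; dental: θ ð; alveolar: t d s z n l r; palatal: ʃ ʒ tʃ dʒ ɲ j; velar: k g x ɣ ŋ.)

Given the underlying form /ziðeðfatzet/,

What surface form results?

[ziðeθfadzet]

Rule 1: /ð/ before /f/ (voiceless) → [θ]
Rule 1: /t/ before /z/ (voiced) → [d]
After rule 1: ziðeθfadzet
Rule 2: no segment meets the rule's conditions; no change.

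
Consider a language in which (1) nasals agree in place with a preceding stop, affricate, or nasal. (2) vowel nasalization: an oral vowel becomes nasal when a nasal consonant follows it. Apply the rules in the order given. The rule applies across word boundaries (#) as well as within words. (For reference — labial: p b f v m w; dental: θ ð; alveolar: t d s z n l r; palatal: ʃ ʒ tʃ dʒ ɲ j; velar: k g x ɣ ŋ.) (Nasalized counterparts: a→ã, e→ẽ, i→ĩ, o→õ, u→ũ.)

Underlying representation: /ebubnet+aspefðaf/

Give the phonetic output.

[ebubmet+aspefðaf]

Rule 1: /n/ after /b/ (labial) → [m]
After rule 1: ebubmet+aspefðaf
Rule 2: no segment meets the rule's conditions; no change.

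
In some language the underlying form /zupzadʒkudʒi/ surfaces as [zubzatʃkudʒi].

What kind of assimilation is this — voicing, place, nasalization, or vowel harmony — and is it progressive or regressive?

voicing assimilation, regressive

/p/→[b] /dʒ/→[tʃ].
Each target copies a feature from the following segment, so the direction is regressive.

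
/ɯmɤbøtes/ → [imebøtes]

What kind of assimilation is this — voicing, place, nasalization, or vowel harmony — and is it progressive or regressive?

/ɯ/→[i] /ɤ/→[e].
Vowels agree with the last vowel, so the harmony is regressive.

vowel harmony, regressive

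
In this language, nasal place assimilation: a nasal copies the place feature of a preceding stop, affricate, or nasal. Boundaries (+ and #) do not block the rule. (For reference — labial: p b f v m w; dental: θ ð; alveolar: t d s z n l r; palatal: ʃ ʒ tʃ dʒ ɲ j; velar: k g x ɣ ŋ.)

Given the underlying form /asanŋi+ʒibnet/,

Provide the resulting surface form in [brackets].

/ŋ/ after /n/ (alveolar) → [n]
/n/ after /b/ (labial) → [m]

[asanni+ʒibmet]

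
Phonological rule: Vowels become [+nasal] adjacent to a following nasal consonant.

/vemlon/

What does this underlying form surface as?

[vẽmlõn]

/e/ before nasal /m/ → [ẽ]
/o/ before nasal /n/ → [õ]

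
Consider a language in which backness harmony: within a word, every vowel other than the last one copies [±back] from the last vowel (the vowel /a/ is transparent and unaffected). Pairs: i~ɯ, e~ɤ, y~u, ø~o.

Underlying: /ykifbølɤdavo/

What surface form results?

/y/ harmonizes with /o/ ([+back]) → [u]
/i/ harmonizes with /o/ ([+back]) → [ɯ]
/ø/ harmonizes with /o/ ([+back]) → [o]

[ukɯfbolɤdavo]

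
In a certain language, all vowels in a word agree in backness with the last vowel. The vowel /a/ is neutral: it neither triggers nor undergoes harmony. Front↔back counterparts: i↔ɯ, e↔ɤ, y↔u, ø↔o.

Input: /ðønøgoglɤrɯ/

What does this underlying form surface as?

[ðonogoglɤrɯ]

/ø/ harmonizes with /ɯ/ ([+back]) → [o]
/ø/ harmonizes with /ɯ/ ([+back]) → [o]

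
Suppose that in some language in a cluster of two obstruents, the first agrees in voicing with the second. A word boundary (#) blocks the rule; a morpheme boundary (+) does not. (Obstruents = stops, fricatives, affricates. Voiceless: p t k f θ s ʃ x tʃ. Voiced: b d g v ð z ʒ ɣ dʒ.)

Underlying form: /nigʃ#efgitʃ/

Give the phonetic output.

/g/ before /ʃ/ (voiceless) → [k]
/f/ before /g/ (voiced) → [v]

[nikʃ#evgitʃ]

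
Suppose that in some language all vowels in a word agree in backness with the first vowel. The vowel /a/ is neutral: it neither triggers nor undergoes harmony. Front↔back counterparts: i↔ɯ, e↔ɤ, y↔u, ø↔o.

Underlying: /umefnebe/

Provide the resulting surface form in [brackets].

[umɤfnɤbɤ]

/e/ harmonizes with /u/ ([+back]) → [ɤ]
/e/ harmonizes with /u/ ([+back]) → [ɤ]
/e/ harmonizes with /u/ ([+back]) → [ɤ]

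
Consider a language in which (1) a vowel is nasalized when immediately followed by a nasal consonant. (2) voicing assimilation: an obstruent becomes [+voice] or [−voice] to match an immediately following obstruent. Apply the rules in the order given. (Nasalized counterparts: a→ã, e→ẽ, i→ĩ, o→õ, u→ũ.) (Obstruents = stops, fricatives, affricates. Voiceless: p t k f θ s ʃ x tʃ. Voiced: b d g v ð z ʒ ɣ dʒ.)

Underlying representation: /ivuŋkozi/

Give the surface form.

Rule 1: /u/ before nasal /ŋ/ → [ũ]
After rule 1: ivũŋkozi
Rule 2: no segment meets the rule's conditions; no change.

[ivũŋkozi]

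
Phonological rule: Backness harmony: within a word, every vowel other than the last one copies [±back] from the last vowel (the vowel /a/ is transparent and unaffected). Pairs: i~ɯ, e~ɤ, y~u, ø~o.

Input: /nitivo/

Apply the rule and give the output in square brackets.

/i/ harmonizes with /o/ ([+back]) → [ɯ]
/i/ harmonizes with /o/ ([+back]) → [ɯ]

[nɯtɯvo]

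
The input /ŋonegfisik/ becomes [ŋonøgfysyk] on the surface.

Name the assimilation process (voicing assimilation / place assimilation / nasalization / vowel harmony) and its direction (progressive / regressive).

vowel harmony, progressive

/e/→[ø] /i/→[y] /i/→[y].
Vowels agree with the first vowel, so the harmony is progressive.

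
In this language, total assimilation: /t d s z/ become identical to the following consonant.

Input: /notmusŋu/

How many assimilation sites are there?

/t/ before /m/ → [m] (total assimilation)
/s/ before /ŋ/ → [ŋ] (total assimilation)
2 segments change.

2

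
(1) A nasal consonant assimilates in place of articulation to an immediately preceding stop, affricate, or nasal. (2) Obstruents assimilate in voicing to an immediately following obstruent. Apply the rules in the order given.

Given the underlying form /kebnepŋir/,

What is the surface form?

[kebmepmir]

Rule 1: /n/ after /b/ (labial) → [m]
Rule 1: /ŋ/ after /p/ (labial) → [m]
After rule 1: kebmepmir
Rule 2: no segment meets the rule's conditions; no change.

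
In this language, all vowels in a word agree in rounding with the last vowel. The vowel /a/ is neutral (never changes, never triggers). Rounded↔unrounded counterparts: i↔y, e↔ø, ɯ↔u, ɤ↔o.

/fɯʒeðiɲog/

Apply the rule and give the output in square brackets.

/ɯ/ harmonizes with /o/ ([+round]) → [u]
/e/ harmonizes with /o/ ([+round]) → [ø]
/i/ harmonizes with /o/ ([+round]) → [y]

[fuʒøðyɲog]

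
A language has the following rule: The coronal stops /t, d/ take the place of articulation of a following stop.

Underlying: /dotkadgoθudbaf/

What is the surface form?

/t/ before /k/ (velar) → [k]
/d/ before /g/ (velar) → [g]
/d/ before /b/ (labial) → [b]

[dokkaggoθubbaf]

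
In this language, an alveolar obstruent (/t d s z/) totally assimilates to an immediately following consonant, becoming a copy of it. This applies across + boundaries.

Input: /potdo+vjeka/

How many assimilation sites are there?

/t/ before /d/ → [d] (total assimilation)
1 segment changes.

1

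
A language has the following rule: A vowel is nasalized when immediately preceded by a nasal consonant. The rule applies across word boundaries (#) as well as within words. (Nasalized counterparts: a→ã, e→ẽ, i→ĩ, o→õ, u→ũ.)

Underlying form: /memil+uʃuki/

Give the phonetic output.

[mẽmĩl+uʃuki]

/e/ after nasal /m/ → [ẽ]
/i/ after nasal /m/ → [ĩ]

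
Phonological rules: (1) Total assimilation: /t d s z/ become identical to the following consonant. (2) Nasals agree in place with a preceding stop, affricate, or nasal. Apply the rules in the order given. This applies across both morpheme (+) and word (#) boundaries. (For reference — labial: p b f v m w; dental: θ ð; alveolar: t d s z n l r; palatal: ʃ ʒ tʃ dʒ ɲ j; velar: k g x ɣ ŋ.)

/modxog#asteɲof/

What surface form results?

[moxxog#atteɲof]

Rule 1: /d/ before /x/ → [x] (total assimilation)
Rule 1: /s/ before /t/ → [t] (total assimilation)
After rule 1: moxxog#atteɲof
Rule 2: no segment meets the rule's conditions; no change.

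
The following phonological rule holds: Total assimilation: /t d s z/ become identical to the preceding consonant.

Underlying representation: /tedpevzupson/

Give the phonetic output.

[tedpevvuppon]

/z/ after /v/ → [v] (total assimilation)
/s/ after /p/ → [p] (total assimilation)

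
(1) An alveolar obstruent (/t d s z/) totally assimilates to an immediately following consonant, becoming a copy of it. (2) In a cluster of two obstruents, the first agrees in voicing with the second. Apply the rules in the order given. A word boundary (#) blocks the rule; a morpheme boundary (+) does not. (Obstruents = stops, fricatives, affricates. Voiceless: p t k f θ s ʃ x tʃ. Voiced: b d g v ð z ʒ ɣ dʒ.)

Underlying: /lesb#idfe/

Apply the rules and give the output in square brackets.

Rule 1: /s/ before /b/ → [b] (total assimilation)
Rule 1: /d/ before /f/ → [f] (total assimilation)
After rule 1: lebb#iffe
Rule 2: no segment meets the rule's conditions; no change.

[lebb#iffe]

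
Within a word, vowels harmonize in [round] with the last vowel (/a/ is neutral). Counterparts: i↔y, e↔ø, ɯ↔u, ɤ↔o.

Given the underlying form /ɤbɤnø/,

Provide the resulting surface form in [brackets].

[obonø]

/ɤ/ harmonizes with /ø/ ([+round]) → [o]
/ɤ/ harmonizes with /ø/ ([+round]) → [o]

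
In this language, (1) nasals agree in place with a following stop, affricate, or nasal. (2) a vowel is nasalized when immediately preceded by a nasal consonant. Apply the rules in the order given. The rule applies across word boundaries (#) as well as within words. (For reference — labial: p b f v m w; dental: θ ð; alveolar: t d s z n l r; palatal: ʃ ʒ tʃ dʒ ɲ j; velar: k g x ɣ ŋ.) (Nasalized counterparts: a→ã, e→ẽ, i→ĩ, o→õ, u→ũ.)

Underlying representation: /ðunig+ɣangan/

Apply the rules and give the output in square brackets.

Rule 1: /n/ before /g/ (velar) → [ŋ]
After rule 1: ðunig+ɣaŋgan
Rule 2: /i/ after nasal /n/ → [ĩ]

[ðunĩg+ɣaŋgan]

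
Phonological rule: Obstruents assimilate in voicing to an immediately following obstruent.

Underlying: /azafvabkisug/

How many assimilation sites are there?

2

/f/ before /v/ (voiced) → [v]
/b/ before /k/ (voiceless) → [p]
2 segments change.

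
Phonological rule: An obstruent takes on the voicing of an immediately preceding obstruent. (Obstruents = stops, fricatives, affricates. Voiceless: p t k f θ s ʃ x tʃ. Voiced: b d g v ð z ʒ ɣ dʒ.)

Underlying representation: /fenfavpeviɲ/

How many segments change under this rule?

1

/p/ after /v/ (voiced) → [b]
1 segment changes.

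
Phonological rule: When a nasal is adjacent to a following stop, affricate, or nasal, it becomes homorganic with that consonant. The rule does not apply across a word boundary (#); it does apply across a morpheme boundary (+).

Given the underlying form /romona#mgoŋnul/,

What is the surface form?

[romona#ŋgonnul]

/m/ before /g/ (velar) → [ŋ]
/ŋ/ before /n/ (alveolar) → [n]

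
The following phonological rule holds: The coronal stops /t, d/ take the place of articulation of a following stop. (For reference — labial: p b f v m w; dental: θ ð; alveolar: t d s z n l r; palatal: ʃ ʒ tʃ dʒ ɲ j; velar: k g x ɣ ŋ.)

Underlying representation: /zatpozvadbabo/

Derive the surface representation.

/t/ before /p/ (labial) → [p]
/d/ before /b/ (labial) → [b]

[zappozvabbabo]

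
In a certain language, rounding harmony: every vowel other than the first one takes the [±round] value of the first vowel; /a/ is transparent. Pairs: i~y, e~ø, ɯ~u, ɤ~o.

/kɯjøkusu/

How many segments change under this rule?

3

/ø/ harmonizes with /ɯ/ ([-round]) → [e]
/u/ harmonizes with /ɯ/ ([-round]) → [ɯ]
/u/ harmonizes with /ɯ/ ([-round]) → [ɯ]
3 segments change.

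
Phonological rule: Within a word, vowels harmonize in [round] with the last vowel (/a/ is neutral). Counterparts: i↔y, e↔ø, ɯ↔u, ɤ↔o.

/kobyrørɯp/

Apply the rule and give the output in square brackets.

[kɤbirerɯp]

/o/ harmonizes with /ɯ/ ([-round]) → [ɤ]
/y/ harmonizes with /ɯ/ ([-round]) → [i]
/ø/ harmonizes with /ɯ/ ([-round]) → [e]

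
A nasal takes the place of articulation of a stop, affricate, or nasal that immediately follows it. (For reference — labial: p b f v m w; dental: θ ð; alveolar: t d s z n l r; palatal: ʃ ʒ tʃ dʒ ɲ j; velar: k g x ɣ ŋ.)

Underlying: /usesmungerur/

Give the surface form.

[usesmuŋgerur]

/n/ before /g/ (velar) → [ŋ]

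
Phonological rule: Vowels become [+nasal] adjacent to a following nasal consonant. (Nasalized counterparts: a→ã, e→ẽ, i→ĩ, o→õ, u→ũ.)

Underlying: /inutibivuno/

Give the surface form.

/i/ before nasal /n/ → [ĩ]
/u/ before nasal /n/ → [ũ]

[ĩnutibivũno]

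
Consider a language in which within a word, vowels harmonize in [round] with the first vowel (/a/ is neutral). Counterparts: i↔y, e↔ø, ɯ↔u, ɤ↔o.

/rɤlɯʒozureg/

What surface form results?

[rɤlɯʒɤzɯreg]

/o/ harmonizes with /ɤ/ ([-round]) → [ɤ]
/u/ harmonizes with /ɤ/ ([-round]) → [ɯ]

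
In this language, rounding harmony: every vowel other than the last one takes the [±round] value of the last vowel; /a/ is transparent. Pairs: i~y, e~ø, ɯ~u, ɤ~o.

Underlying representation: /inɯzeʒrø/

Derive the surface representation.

[ynuzøʒrø]

/i/ harmonizes with /ø/ ([+round]) → [y]
/ɯ/ harmonizes with /ø/ ([+round]) → [u]
/e/ harmonizes with /ø/ ([+round]) → [ø]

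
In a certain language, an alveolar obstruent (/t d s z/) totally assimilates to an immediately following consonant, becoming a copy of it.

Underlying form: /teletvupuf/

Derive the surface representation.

/t/ before /v/ → [v] (total assimilation)

[televvupuf]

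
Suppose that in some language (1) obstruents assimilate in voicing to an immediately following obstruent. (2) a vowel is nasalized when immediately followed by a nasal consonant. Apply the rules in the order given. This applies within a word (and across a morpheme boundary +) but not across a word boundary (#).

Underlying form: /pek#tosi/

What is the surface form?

Rule 1: no segment meets the rule's conditions; no change.
After rule 1: pek#tosi
Rule 2: no segment meets the rule's conditions; no change.

[pek#tosi]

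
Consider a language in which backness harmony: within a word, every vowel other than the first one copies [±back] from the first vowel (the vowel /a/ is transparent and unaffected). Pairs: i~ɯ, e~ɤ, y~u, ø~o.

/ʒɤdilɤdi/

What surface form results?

[ʒɤdɯlɤdɯ]

/i/ harmonizes with /ɤ/ ([+back]) → [ɯ]
/i/ harmonizes with /ɤ/ ([+back]) → [ɯ]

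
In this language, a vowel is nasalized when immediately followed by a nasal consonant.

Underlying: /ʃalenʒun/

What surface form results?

[ʃalẽnʒũn]

/e/ before nasal /n/ → [ẽ]
/u/ before nasal /n/ → [ũ]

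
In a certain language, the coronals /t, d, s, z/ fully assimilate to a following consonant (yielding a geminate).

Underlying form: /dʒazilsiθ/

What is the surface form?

no segment meets the rule's conditions; no change.

[dʒazilsiθ]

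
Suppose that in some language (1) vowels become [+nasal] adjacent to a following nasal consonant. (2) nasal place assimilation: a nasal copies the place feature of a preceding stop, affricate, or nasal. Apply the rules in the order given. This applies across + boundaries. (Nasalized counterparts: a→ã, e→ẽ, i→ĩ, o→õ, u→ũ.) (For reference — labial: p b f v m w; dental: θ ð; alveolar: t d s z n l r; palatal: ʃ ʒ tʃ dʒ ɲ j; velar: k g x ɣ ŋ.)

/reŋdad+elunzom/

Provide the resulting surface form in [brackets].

[rẽŋdad+elũnzõm]

Rule 1: /e/ before nasal /ŋ/ → [ẽ]
Rule 1: /u/ before nasal /n/ → [ũ]
Rule 1: /o/ before nasal /m/ → [õ]
After rule 1: rẽŋdad+elũnzõm
Rule 2: no segment meets the rule's conditions; no change.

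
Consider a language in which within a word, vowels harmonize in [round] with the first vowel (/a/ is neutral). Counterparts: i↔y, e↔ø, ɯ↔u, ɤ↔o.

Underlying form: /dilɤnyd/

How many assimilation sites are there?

1

/y/ harmonizes with /i/ ([-round]) → [i]
1 segment changes.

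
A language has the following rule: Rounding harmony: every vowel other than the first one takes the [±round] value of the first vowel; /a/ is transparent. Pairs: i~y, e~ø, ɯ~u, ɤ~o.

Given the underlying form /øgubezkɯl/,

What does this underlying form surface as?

/e/ harmonizes with /ø/ ([+round]) → [ø]
/ɯ/ harmonizes with /ø/ ([+round]) → [u]

[øgubøzkul]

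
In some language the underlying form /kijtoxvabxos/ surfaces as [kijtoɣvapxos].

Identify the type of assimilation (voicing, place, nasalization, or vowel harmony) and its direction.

/x/→[ɣ] /b/→[p].
Each target copies a feature from the following segment, so the direction is regressive.

voicing assimilation, regressive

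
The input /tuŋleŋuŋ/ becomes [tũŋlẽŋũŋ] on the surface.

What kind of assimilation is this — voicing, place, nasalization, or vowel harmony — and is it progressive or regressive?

/u/→[ũ] /e/→[ẽ] /u/→[ũ].
Each target copies a feature from the following segment, so the direction is regressive.

nasalization, regressive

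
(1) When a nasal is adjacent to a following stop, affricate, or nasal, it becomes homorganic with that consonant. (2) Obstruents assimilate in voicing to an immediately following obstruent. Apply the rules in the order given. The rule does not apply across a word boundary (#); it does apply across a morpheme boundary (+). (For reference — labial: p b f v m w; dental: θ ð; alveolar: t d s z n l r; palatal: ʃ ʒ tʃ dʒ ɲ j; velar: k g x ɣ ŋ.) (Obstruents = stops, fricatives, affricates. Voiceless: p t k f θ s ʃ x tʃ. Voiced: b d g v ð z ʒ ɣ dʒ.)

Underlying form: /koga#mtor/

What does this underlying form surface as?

Rule 1: /m/ before /t/ (alveolar) → [n]
After rule 1: koga#ntor
Rule 2: no segment meets the rule's conditions; no change.

[koga#ntor]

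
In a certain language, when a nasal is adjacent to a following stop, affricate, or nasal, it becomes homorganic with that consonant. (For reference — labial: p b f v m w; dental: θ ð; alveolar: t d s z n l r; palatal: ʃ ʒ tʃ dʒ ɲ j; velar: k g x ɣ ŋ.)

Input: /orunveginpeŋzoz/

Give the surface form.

[orunvegimpeŋzoz]

/n/ before /p/ (labial) → [m]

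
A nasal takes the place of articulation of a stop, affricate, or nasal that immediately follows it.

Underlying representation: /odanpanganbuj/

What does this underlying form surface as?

/n/ before /p/ (labial) → [m]
/n/ before /g/ (velar) → [ŋ]
/n/ before /b/ (labial) → [m]

[odampaŋgambuj]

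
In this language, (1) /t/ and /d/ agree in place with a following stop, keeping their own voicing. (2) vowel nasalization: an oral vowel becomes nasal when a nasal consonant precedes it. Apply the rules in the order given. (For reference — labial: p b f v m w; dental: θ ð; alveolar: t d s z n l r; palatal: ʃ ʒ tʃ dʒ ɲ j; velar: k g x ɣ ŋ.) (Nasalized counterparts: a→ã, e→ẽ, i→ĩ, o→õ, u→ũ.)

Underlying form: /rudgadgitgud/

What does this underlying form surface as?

Rule 1: /d/ before /g/ (velar) → [g]
Rule 1: /d/ before /g/ (velar) → [g]
Rule 1: /t/ before /g/ (velar) → [k]
After rule 1: ruggaggikgud
Rule 2: no segment meets the rule's conditions; no change.

[ruggaggikgud]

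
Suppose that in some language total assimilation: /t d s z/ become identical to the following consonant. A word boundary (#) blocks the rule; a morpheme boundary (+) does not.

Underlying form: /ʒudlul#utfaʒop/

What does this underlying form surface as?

/d/ before /l/ → [l] (total assimilation)
/t/ before /f/ → [f] (total assimilation)

[ʒullul#uffaʒop]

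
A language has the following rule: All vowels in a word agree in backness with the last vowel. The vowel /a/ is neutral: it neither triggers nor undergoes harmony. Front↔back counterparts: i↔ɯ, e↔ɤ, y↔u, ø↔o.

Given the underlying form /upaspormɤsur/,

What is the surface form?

no segment meets the rule's conditions; no change.

[upaspormɤsur]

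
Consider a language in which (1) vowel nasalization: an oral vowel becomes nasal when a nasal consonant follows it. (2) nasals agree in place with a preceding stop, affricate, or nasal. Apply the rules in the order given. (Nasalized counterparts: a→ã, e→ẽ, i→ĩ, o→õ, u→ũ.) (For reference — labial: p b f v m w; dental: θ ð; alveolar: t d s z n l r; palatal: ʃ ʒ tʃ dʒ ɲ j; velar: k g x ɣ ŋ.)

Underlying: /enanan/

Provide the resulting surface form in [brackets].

Rule 1: /e/ before nasal /n/ → [ẽ]
Rule 1: /a/ before nasal /n/ → [ã]
Rule 1: /a/ before nasal /n/ → [ã]
After rule 1: ẽnãnãn
Rule 2: no segment meets the rule's conditions; no change.

[ẽnãnãn]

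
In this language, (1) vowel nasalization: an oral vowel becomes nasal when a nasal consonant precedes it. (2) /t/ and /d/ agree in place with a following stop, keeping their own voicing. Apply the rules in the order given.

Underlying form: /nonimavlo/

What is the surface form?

[nõnĩmãvlo]

Rule 1: /o/ after nasal /n/ → [õ]
Rule 1: /i/ after nasal /n/ → [ĩ]
Rule 1: /a/ after nasal /m/ → [ã]
After rule 1: nõnĩmãvlo
Rule 2: no segment meets the rule's conditions; no change.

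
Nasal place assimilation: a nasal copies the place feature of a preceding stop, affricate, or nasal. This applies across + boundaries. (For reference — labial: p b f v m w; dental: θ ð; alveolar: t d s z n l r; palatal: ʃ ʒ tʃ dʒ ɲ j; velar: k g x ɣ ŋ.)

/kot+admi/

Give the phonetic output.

/m/ after /d/ (alveolar) → [n]

[kot+adni]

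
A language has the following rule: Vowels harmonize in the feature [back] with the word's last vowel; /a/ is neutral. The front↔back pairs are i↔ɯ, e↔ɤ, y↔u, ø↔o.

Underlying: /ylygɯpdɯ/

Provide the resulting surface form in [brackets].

[ulugɯpdɯ]

/y/ harmonizes with /ɯ/ ([+back]) → [u]
/y/ harmonizes with /ɯ/ ([+back]) → [u]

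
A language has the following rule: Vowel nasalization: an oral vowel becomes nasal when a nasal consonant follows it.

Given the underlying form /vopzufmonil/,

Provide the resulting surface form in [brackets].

[vopzufmõnil]

/o/ before nasal /n/ → [õ]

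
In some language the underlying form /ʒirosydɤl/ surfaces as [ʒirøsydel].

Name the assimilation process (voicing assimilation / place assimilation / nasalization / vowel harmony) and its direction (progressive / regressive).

/o/→[ø] /ɤ/→[e].
Vowels agree with the first vowel, so the harmony is progressive.

vowel harmony, progressive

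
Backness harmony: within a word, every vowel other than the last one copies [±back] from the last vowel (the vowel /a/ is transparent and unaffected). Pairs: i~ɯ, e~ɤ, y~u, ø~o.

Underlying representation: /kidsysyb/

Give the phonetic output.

[kidsysyb]

no segment meets the rule's conditions; no change.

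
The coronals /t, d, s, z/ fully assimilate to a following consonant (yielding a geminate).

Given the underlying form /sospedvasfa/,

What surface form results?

/s/ before /p/ → [p] (total assimilation)
/d/ before /v/ → [v] (total assimilation)
/s/ before /f/ → [f] (total assimilation)

[soppevvaffa]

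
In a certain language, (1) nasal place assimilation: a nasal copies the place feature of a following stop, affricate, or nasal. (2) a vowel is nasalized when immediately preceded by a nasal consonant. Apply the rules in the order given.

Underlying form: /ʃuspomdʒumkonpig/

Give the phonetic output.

[ʃuspoɲdʒuŋkompig]

Rule 1: /m/ before /dʒ/ (palatal) → [ɲ]
Rule 1: /m/ before /k/ (velar) → [ŋ]
Rule 1: /n/ before /p/ (labial) → [m]
After rule 1: ʃuspoɲdʒuŋkompig
Rule 2: no segment meets the rule's conditions; no change.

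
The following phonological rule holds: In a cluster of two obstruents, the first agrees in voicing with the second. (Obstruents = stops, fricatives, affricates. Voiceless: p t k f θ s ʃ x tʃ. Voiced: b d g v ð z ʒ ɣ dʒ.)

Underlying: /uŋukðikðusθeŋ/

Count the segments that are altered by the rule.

2

/k/ before /ð/ (voiced) → [g]
/k/ before /ð/ (voiced) → [g]
2 segments change.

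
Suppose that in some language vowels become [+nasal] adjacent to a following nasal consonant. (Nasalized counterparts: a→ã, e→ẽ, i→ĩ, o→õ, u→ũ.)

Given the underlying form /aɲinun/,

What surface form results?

[ãɲĩnũn]

/a/ before nasal /ɲ/ → [ã]
/i/ before nasal /n/ → [ĩ]
/u/ before nasal /n/ → [ũ]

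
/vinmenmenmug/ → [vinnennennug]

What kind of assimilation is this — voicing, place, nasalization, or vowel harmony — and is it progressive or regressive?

place assimilation, progressive

/m/→[n] /m/→[n] /m/→[n].
Each target copies a feature from the preceding segment, so the direction is progressive.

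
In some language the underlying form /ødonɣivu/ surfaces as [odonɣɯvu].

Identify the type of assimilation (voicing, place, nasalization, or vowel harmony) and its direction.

vowel harmony, regressive

/ø/→[o] /i/→[ɯ].
Vowels agree with the last vowel, so the harmony is regressive.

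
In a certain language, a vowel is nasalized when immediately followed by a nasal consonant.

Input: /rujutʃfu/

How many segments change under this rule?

No segment meets the rule's conditions.

0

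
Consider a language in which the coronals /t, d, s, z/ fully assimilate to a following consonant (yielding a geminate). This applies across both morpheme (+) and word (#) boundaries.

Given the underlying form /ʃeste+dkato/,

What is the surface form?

/s/ before /t/ → [t] (total assimilation)
/d/ before /k/ → [k] (total assimilation)

[ʃette+kkato]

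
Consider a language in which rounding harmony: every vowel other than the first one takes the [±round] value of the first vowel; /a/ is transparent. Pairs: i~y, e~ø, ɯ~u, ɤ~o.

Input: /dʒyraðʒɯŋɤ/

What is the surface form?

/ɯ/ harmonizes with /y/ ([+round]) → [u]
/ɤ/ harmonizes with /y/ ([+round]) → [o]

[dʒyraðʒuŋo]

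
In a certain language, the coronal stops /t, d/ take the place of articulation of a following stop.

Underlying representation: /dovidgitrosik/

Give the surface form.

/d/ before /g/ (velar) → [g]

[doviggitrosik]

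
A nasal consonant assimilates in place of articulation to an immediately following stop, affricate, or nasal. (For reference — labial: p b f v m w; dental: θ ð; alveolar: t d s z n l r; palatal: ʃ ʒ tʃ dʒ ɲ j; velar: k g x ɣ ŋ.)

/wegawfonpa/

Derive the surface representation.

[wegawfompa]

/n/ before /p/ (labial) → [m]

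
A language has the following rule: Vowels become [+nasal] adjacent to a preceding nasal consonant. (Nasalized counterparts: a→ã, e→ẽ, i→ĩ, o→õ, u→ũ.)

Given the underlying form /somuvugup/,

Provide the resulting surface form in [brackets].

[somũvugup]

/u/ after nasal /m/ → [ũ]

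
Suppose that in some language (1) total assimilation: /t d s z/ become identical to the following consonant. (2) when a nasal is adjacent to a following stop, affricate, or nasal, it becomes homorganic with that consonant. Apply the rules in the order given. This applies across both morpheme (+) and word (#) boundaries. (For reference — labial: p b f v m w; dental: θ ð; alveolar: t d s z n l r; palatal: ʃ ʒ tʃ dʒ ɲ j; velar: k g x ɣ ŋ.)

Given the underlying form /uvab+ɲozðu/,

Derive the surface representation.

Rule 1: /z/ before /ð/ → [ð] (total assimilation)
After rule 1: uvab+ɲoððu
Rule 2: no segment meets the rule's conditions; no change.

[uvab+ɲoððu]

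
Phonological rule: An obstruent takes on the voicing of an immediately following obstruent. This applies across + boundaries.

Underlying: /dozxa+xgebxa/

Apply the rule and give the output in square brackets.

/z/ before /x/ (voiceless) → [s]
/x/ before /g/ (voiced) → [ɣ]
/b/ before /x/ (voiceless) → [p]

[dosxa+ɣgepxa]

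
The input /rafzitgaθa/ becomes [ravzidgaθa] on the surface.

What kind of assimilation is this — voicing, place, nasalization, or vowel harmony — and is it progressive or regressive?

/f/→[v] /t/→[d].
Each target copies a feature from the following segment, so the direction is regressive.

voicing assimilation, regressive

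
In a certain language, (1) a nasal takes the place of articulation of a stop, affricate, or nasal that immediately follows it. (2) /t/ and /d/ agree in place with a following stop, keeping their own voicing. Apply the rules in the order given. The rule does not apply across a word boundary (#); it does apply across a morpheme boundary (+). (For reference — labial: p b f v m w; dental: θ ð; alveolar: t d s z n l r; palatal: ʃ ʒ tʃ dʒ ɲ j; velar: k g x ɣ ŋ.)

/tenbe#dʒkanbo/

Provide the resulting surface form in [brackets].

[tembe#dʒkambo]

Rule 1: /n/ before /b/ (labial) → [m]
Rule 1: /n/ before /b/ (labial) → [m]
After rule 1: tembe#dʒkambo
Rule 2: no segment meets the rule's conditions; no change.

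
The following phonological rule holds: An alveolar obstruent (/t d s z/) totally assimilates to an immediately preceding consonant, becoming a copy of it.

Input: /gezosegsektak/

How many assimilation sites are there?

/s/ after /g/ → [g] (total assimilation)
/t/ after /k/ → [k] (total assimilation)
2 segments change.

2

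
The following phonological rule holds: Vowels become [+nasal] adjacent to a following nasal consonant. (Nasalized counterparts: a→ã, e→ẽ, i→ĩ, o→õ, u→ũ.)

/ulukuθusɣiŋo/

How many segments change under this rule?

1

/i/ before nasal /ŋ/ → [ĩ]
1 segment changes.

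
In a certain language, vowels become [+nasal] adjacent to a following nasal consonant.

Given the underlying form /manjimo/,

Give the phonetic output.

/a/ before nasal /n/ → [ã]
/i/ before nasal /m/ → [ĩ]

[mãnjĩmo]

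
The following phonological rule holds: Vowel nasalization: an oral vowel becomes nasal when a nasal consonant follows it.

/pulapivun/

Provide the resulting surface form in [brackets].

/u/ before nasal /n/ → [ũ]

[pulapivũn]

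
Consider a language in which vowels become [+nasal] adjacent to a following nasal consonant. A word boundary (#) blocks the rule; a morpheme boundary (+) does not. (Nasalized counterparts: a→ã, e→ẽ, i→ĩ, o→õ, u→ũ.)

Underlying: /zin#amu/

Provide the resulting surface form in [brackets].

/i/ before nasal /n/ → [ĩ]
/a/ before nasal /m/ → [ã]

[zĩn#ãmu]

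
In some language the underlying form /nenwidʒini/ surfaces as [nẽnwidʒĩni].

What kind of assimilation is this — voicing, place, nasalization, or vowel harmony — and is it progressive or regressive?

/e/→[ẽ] /i/→[ĩ].
Each target copies a feature from the following segment, so the direction is regressive.

nasalization, regressive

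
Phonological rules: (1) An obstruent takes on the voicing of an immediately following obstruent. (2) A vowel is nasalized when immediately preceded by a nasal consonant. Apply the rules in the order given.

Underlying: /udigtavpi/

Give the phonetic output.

Rule 1: /g/ before /t/ (voiceless) → [k]
Rule 1: /v/ before /p/ (voiceless) → [f]
After rule 1: udiktafpi
Rule 2: no segment meets the rule's conditions; no change.

[udiktafpi]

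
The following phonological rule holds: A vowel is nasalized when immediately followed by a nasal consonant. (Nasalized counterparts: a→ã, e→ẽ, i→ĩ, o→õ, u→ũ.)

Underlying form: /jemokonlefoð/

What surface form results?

[jẽmokõnlefoð]

/e/ before nasal /m/ → [ẽ]
/o/ before nasal /n/ → [õ]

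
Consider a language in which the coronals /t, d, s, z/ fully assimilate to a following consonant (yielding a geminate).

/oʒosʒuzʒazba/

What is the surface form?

/s/ before /ʒ/ → [ʒ] (total assimilation)
/z/ before /ʒ/ → [ʒ] (total assimilation)
/z/ before /b/ → [b] (total assimilation)

[oʒoʒʒuʒʒabba]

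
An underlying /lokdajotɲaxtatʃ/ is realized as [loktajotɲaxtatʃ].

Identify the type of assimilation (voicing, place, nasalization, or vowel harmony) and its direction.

voicing assimilation, progressive

/d/→[t].
Each target copies a feature from the preceding segment, so the direction is progressive.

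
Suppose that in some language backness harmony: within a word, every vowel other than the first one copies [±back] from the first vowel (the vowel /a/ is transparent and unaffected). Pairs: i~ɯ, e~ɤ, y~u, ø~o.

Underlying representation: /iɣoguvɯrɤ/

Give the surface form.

[iɣøgyvire]

/o/ harmonizes with /i/ ([-back]) → [ø]
/u/ harmonizes with /i/ ([-back]) → [y]
/ɯ/ harmonizes with /i/ ([-back]) → [i]
/ɤ/ harmonizes with /i/ ([-back]) → [e]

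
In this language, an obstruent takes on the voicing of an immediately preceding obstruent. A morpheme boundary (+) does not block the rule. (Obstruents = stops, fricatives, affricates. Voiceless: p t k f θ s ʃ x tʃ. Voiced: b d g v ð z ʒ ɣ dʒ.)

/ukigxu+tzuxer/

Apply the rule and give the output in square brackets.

/x/ after /g/ (voiced) → [ɣ]
/z/ after /t/ (voiceless) → [s]

[ukigɣu+tsuxer]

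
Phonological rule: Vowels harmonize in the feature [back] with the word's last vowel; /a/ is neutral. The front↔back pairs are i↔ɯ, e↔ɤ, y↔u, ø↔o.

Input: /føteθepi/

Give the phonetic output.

no segment meets the rule's conditions; no change.

[føteθepi]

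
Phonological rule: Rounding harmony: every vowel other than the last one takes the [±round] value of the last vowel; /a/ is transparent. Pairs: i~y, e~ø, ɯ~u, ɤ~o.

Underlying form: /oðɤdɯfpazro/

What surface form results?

/ɤ/ harmonizes with /o/ ([+round]) → [o]
/ɯ/ harmonizes with /o/ ([+round]) → [u]

[oðodufpazro]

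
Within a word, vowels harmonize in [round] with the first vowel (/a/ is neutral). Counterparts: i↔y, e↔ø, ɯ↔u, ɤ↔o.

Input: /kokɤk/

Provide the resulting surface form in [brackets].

[kokok]

/ɤ/ harmonizes with /o/ ([+round]) → [o]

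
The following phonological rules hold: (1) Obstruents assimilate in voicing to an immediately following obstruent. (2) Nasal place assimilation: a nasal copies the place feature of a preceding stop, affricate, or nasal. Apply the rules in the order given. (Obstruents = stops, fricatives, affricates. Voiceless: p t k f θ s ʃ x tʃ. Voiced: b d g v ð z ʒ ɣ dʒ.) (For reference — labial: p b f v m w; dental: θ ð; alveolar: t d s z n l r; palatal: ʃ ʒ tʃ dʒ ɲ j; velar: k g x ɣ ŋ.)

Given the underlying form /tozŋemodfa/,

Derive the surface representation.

Rule 1: /d/ before /f/ (voiceless) → [t]
After rule 1: tozŋemotfa
Rule 2: no segment meets the rule's conditions; no change.

[tozŋemotfa]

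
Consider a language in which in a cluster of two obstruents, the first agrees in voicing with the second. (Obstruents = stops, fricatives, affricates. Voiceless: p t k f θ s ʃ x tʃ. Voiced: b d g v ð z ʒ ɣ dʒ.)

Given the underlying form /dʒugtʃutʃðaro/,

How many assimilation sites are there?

/g/ before /tʃ/ (voiceless) → [k]
/tʃ/ before /ð/ (voiced) → [dʒ]
2 segments change.

2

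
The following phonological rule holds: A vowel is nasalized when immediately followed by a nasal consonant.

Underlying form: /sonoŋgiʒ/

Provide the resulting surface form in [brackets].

[sõnõŋgiʒ]

/o/ before nasal /n/ → [õ]
/o/ before nasal /ŋ/ → [õ]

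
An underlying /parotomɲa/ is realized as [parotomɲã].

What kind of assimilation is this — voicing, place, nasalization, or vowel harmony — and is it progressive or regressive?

nasalization, progressive

/a/→[ã].
Each target copies a feature from the preceding segment, so the direction is progressive.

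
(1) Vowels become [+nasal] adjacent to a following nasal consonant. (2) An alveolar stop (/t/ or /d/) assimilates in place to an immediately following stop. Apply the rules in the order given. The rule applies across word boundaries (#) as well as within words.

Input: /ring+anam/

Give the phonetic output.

[rĩng+ãnãm]

Rule 1: /i/ before nasal /n/ → [ĩ]
Rule 1: /a/ before nasal /n/ → [ã]
Rule 1: /a/ before nasal /m/ → [ã]
After rule 1: rĩng+ãnãm
Rule 2: no segment meets the rule's conditions; no change.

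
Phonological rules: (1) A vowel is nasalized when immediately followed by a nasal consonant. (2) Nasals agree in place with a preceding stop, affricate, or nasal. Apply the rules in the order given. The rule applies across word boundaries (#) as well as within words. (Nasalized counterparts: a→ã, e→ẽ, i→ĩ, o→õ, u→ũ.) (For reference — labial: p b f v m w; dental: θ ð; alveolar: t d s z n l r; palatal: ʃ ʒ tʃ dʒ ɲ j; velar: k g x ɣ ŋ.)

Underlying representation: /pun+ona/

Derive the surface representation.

[pũn+õna]

Rule 1: /u/ before nasal /n/ → [ũ]
Rule 1: /o/ before nasal /n/ → [õ]
After rule 1: pũn+õna
Rule 2: no segment meets the rule's conditions; no change.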